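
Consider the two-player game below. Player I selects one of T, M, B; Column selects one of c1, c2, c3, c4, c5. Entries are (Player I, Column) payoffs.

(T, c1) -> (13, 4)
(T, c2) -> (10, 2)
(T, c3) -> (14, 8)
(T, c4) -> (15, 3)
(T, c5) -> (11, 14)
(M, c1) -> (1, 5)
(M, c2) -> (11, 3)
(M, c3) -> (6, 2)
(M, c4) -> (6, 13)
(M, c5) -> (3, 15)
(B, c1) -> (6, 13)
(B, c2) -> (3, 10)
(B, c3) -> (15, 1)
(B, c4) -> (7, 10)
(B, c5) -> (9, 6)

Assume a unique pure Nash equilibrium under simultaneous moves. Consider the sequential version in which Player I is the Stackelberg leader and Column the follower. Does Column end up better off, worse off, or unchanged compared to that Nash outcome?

Backward induction with Player I moving first.
- T: Column compares 4, 2, 8, 3, 14 and picks c5; Player I would get 11.
- M: Column compares 5, 3, 2, 13, 15 and picks c5; Player I would get 3.
- B: Column compares 13, 10, 1, 10, 6 and picks c1; Player I would get 6.
Among 11, 3, 6, the best is 11 at T. Subgame-perfect outcome: (T, c5) with payoffs (11, 14).
Now find the simultaneous Nash equilibrium.
Player I's best replies: c1→T; c2→M; c3→B; c4→T; c5→T.
Column's best replies: T→c5; M→c5; B→c1.
The unique mutual best reply is (T, c5), giving (11, 14).
Column earns 14 sequentially versus 14 at the Nash outcome: unchanged.

unchanged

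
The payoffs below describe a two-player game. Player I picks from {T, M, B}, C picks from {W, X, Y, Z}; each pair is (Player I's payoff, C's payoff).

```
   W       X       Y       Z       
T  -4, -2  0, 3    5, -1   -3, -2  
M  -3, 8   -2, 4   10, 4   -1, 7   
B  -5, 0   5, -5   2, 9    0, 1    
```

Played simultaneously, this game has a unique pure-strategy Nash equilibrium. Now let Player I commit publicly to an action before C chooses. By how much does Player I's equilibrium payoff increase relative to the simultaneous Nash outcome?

5

Solve by backward induction (Player I leads).
- T: C compares -2, 3, -1, -2 and picks X; Player I would get 0.
- M: C compares 8, 4, 4, 7 and picks W; Player I would get -3.
- B: C compares 0, -5, 9, 1 and picks Y; Player I would get 2.
Maximizing over 0, -3, 2, Player I chooses B. Subgame-perfect outcome: (B, Y) with payoffs (2, 9).
Now find the simultaneous Nash equilibrium.
Player I's best replies: W→M; X→B; Y→M; Z→B.
C's best replies: T→X; M→W; B→Y.
The unique mutual best reply is (M, W), giving (-3, 8).
Player I's commitment gain: 2 − -3 = 5.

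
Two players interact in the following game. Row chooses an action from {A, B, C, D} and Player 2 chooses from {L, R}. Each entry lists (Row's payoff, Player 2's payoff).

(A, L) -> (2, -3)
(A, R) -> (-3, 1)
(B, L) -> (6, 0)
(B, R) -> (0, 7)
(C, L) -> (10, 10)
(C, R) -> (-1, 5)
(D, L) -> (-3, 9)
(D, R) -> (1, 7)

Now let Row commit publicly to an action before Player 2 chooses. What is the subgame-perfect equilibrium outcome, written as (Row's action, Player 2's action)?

Work backward from Player 2's decision.
- A → Player 2 plays R (best of -3, 1); Row gets -3.
- B → Player 2 plays R (best of 0, 7); Row gets 0.
- C → Player 2 plays L (best of 10, 5); Row gets 10.
- D → Player 2 plays L (best of 9, 7); Row gets -3.
Row's induced payoffs are -3, 0, 10, -3, so Row commits to C. Subgame-perfect outcome: (C, L) with payoffs (10, 10).

(C, L)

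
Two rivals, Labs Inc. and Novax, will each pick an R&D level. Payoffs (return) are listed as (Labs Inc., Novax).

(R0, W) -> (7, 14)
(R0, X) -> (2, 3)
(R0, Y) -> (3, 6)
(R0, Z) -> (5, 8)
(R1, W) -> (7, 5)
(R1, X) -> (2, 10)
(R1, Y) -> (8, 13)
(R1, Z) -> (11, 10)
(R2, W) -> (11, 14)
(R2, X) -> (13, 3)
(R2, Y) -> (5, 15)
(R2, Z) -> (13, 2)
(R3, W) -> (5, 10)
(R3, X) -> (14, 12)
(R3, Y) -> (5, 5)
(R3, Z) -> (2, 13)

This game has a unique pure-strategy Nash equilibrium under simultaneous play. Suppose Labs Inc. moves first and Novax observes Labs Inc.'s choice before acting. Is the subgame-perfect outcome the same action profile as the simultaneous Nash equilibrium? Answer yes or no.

yes

Work backward from Novax's decision.
- R0: Novax compares 14, 3, 6, 8 and picks W; Labs Inc. would get 7.
- R1: Novax compares 5, 10, 13, 10 and picks Y; Labs Inc. would get 8.
- R2: Novax compares 14, 3, 15, 2 and picks Y; Labs Inc. would get 5.
- R3: Novax compares 10, 12, 5, 13 and picks Z; Labs Inc. would get 2.
Maximizing over 7, 8, 5, 2, Labs Inc. chooses R1. Subgame-perfect outcome: (R1, Y) with payoffs (8, 13).
Under simultaneous play:
Labs Inc.'s best replies: W→R2; X→R3; Y→R1; Z→R2.
Novax's best replies: R0→W; R1→Y; R2→Y; R3→Z.
Only (R1, Y) has each player best-responding; Nash payoffs (8, 13).
Sequential outcome (R1, Y) coincides with the Nash profile (R1, Y).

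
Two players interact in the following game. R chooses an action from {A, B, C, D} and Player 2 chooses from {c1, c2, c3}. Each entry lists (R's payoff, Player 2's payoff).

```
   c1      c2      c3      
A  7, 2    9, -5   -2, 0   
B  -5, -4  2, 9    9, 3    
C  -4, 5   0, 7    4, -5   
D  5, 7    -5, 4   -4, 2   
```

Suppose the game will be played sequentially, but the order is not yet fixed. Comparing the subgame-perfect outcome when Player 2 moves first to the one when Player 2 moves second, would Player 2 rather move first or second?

first

If R leads: Player 2's best replies are A→c1, B→c2, C→c2, D→c1; R's induced payoffs 7, 2, 0, 5; outcome (A, c1), payoffs (7, 2).
If Player 2 leads: R's best replies are c1→A, c2→A, c3→B; Player 2's induced payoffs 2, -5, 3; outcome (B, c3), payoffs (9, 3).
Player 2 gets 3 moving first and 2 moving second, so Player 2 prefers to move first.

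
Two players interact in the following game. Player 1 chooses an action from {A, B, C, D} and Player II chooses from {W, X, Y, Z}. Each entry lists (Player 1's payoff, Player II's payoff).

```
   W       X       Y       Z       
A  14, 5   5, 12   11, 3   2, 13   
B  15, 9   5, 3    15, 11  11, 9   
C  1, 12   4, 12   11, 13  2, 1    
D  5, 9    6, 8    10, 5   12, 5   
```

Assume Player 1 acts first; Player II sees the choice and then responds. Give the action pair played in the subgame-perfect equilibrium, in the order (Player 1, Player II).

Player II best-responds to each possible Player 1 move:
- A: Player II compares 5, 12, 3, 13 and picks Z; Player 1 would get 2.
- B: Player II compares 9, 3, 11, 9 and picks Y; Player 1 would get 15.
- C: Player II compares 12, 12, 13, 1 and picks Y; Player 1 would get 11.
- D: Player II compares 9, 8, 5, 5 and picks W; Player 1 would get 5.
Player 1's induced payoffs are 2, 15, 11, 5, so Player 1 commits to B. Subgame-perfect outcome: (B, Y) with payoffs (15, 11).

(B, Y)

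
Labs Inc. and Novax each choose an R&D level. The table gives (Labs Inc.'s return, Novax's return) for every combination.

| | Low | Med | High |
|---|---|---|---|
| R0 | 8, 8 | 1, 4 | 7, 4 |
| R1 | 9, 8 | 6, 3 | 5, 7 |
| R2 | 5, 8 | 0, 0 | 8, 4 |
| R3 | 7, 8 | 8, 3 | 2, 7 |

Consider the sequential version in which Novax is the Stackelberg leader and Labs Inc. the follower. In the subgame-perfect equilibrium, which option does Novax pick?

Low

Backward induction with Novax moving first.
- Low → Labs Inc. plays R1 (best of 8, 9, 5, 7); Novax gets 8.
- Med → Labs Inc. plays R3 (best of 1, 6, 0, 8); Novax gets 3.
- High → Labs Inc. plays R2 (best of 7, 5, 8, 2); Novax gets 4.
Novax's induced payoffs are 8, 3, 4, so Novax commits to Low. Subgame-perfect outcome: (R1, Low) with payoffs (9, 8).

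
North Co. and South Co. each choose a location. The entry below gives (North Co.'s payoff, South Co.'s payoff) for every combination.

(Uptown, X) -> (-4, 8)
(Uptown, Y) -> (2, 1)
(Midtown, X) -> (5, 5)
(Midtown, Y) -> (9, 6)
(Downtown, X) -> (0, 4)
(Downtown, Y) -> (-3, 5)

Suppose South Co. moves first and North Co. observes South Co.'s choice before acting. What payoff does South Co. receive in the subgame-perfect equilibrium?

6

Backward induction with South Co. moving first.
- X: BR = Midtown, leader payoff 5.
- Y: BR = Midtown, leader payoff 6.
Among 5, 6, the best is 6 at Y. Subgame-perfect outcome: (Midtown, Y) with payoffs (9, 6).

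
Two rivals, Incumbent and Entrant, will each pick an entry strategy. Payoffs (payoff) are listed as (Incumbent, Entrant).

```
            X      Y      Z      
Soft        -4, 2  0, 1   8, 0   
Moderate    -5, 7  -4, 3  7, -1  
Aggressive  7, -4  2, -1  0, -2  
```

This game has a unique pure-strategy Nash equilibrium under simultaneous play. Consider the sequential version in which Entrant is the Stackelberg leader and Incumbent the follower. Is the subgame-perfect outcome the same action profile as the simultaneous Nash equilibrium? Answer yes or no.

no

Backward induction with Entrant moving first.
- X: BR = Aggressive, leader payoff -4.
- Y: BR = Aggressive, leader payoff -1.
- Z: BR = Soft, leader payoff 0.
Among -4, -1, 0, the best is 0 at Z. Subgame-perfect outcome: (Soft, Z) with payoffs (8, 0).
For the simultaneous game, intersect best replies.
Incumbent's best replies: X→Aggressive; Y→Aggressive; Z→Soft.
Entrant's best replies: Soft→X; Moderate→X; Aggressive→Y.
The unique mutual best reply is (Aggressive, Y), giving (2, -1).
Sequential outcome (Soft, Z) differs from the Nash profile (Aggressive, Y).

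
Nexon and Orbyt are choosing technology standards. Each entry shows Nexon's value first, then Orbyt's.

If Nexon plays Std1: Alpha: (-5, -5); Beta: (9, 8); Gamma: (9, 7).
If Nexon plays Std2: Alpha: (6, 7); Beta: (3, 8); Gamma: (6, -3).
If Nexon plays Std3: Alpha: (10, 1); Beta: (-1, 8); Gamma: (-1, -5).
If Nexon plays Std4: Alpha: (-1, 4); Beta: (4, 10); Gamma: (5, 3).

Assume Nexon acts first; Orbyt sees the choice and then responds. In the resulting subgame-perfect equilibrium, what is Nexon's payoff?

9

Backward induction with Nexon moving first.
- Std1: Orbyt compares -5, 8, 7 and picks Beta; Nexon would get 9.
- Std2: Orbyt compares 7, 8, -3 and picks Beta; Nexon would get 3.
- Std3: Orbyt compares 1, 8, -5 and picks Beta; Nexon would get -1.
- Std4: Orbyt compares 4, 10, 3 and picks Beta; Nexon would get 4.
Among 9, 3, -1, 4, the best is 9 at Std1. Subgame-perfect outcome: (Std1, Beta) with payoffs (9, 8).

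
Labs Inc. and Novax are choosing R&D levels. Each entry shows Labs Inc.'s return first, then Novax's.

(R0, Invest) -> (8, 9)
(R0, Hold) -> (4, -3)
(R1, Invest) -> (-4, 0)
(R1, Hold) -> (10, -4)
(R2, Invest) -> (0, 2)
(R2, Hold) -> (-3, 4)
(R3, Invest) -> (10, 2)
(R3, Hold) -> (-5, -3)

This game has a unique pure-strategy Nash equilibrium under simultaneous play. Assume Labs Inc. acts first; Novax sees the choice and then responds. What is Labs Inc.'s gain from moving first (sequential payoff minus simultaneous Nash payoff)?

0

Work backward from Novax's decision.
- R0: Novax compares 9, -3 and picks Invest; Labs Inc. would get 8.
- R1: Novax compares 0, -4 and picks Invest; Labs Inc. would get -4.
- R2: Novax compares 2, 4 and picks Hold; Labs Inc. would get -3.
- R3: Novax compares 2, -3 and picks Invest; Labs Inc. would get 10.
Labs Inc.'s induced payoffs are 8, -4, -3, 10, so Labs Inc. commits to R3. Subgame-perfect outcome: (R3, Invest) with payoffs (10, 2).
Now find the simultaneous Nash equilibrium.
Labs Inc.'s best replies: Invest→R3; Hold→R1.
Novax's best replies: R0→Invest; R1→Invest; R2→Hold; R3→Invest.
Only (R3, Invest) has each player best-responding; Nash payoffs (10, 2).
Labs Inc.'s commitment gain: 10 − 10 = 0.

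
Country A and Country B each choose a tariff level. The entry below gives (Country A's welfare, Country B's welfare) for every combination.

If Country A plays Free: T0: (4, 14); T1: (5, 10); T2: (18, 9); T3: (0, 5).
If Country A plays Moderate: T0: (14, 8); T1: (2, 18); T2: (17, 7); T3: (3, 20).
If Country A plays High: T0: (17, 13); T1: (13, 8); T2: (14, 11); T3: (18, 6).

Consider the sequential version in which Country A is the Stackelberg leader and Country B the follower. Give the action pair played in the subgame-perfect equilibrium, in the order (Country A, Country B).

(High, T0)

Work backward from Country B's decision.
- Free: BR = T0, leader payoff 4.
- Moderate: BR = T3, leader payoff 3.
- High: BR = T0, leader payoff 17.
Among 4, 3, 17, the best is 17 at High. Subgame-perfect outcome: (High, T0) with payoffs (17, 13).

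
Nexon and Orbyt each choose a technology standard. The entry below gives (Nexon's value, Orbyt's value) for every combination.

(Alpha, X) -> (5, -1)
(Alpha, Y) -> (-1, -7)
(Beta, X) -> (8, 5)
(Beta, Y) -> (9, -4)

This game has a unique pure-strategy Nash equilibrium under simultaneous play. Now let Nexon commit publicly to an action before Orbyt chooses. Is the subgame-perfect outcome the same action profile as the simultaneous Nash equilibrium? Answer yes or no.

Backward induction with Nexon moving first.
- Alpha → Orbyt plays X (best of -1, -7); Nexon gets 5.
- Beta → Orbyt plays X (best of 5, -4); Nexon gets 8.
Among 5, 8, the best is 8 at Beta. Subgame-perfect outcome: (Beta, X) with payoffs (8, 5).
Now find the simultaneous Nash equilibrium.
Nexon's best replies: X→Beta; Y→Beta.
Orbyt's best replies: Alpha→X; Beta→X.
The unique mutual best reply is (Beta, X), giving (8, 5).
Sequential outcome (Beta, X) coincides with the Nash profile (Beta, X).

yes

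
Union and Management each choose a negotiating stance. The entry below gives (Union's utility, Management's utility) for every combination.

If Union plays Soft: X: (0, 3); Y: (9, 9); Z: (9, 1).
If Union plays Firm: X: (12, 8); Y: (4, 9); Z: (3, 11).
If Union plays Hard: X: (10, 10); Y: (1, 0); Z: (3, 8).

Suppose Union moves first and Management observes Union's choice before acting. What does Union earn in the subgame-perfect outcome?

10

Solve by backward induction (Union leads).
- Soft → Management plays Y (best of 3, 9, 1); Union gets 9.
- Firm → Management plays Z (best of 8, 9, 11); Union gets 3.
- Hard → Management plays X (best of 10, 0, 8); Union gets 10.
Union's induced payoffs are 9, 3, 10, so Union commits to Hard. Subgame-perfect outcome: (Hard, X) with payoffs (10, 10).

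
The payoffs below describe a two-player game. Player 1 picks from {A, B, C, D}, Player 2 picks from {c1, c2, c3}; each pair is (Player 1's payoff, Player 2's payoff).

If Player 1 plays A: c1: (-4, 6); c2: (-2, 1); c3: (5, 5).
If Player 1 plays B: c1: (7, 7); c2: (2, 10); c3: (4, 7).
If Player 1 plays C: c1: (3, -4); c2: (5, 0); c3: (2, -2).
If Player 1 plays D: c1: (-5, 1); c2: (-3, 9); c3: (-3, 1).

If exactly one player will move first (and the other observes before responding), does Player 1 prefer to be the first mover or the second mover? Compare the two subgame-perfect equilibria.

If Player 1 leads: Player 2's best replies are A→c1, B→c2, C→c2, D→c2; Player 1's induced payoffs -4, 2, 5, -3; outcome (C, c2), payoffs (5, 0).
If Player 2 leads: Player 1's best replies are c1→B, c2→C, c3→A; Player 2's induced payoffs 7, 0, 5; outcome (B, c1), payoffs (7, 7).
Player 1 gets 5 moving first and 7 moving second, so Player 1 prefers to move second.

second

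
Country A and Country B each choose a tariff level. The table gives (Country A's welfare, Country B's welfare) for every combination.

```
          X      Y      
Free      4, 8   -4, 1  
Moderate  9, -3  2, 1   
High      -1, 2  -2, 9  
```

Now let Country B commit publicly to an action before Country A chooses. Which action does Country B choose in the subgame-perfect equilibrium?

Country A best-responds to each possible Country B move:
- X: BR = Moderate, leader payoff -3.
- Y: BR = Moderate, leader payoff 1.
Country B's induced payoffs are -3, 1, so Country B commits to Y. Subgame-perfect outcome: (Moderate, Y) with payoffs (2, 1).

Y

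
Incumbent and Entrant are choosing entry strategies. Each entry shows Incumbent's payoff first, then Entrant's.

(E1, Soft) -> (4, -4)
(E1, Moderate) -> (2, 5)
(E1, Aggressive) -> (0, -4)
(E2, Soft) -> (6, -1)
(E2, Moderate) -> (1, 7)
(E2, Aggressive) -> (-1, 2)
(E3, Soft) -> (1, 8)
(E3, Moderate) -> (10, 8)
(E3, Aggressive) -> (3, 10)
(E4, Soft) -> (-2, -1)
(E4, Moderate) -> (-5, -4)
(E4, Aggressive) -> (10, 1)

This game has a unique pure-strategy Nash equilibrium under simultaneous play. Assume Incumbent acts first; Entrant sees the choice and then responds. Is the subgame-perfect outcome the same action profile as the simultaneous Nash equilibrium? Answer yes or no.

Entrant best-responds to each possible Incumbent move:
- E1 → Entrant plays Moderate (best of -4, 5, -4); Incumbent gets 2.
- E2 → Entrant plays Moderate (best of -1, 7, 2); Incumbent gets 1.
- E3 → Entrant plays Aggressive (best of 8, 8, 10); Incumbent gets 3.
- E4 → Entrant plays Aggressive (best of -1, -4, 1); Incumbent gets 10.
Maximizing over 2, 1, 3, 10, Incumbent chooses E4. Subgame-perfect outcome: (E4, Aggressive) with payoffs (10, 1).
Under simultaneous play:
Incumbent's best replies: Soft→E2; Moderate→E3; Aggressive→E4.
Entrant's best replies: E1→Moderate; E2→Moderate; E3→Aggressive; E4→Aggressive.
Only (E4, Aggressive) has each player best-responding; Nash payoffs (10, 1).
Sequential outcome (E4, Aggressive) coincides with the Nash profile (E4, Aggressive).

yes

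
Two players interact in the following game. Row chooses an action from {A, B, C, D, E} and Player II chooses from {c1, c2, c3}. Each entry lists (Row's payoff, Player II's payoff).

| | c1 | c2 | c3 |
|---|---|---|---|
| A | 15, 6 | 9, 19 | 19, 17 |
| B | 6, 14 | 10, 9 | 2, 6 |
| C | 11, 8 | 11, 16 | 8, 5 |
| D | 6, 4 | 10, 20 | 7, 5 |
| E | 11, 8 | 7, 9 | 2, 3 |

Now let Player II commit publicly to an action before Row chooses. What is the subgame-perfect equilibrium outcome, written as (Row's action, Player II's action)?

Work backward from Row's decision.
- c1: Row compares 15, 6, 11, 6, 11 and picks A; Player II would get 6.
- c2: Row compares 9, 10, 11, 10, 7 and picks C; Player II would get 16.
- c3: Row compares 19, 2, 8, 7, 2 and picks A; Player II would get 17.
Among 6, 16, 17, the best is 17 at c3. Subgame-perfect outcome: (A, c3) with payoffs (19, 17).

(A, c3)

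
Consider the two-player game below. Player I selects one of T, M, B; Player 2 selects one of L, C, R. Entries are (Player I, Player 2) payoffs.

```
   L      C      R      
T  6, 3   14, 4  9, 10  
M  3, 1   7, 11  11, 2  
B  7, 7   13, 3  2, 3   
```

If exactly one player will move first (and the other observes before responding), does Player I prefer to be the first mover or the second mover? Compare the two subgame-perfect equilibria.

first

If Player I leads: Player 2's best replies are T→R, M→C, B→L; Player I's induced payoffs 9, 7, 7; outcome (T, R), payoffs (9, 10).
If Player 2 leads: Player I's best replies are L→B, C→T, R→M; Player 2's induced payoffs 7, 4, 2; outcome (B, L), payoffs (7, 7).
Player I gets 9 moving first and 7 moving second, so Player I prefers to move first.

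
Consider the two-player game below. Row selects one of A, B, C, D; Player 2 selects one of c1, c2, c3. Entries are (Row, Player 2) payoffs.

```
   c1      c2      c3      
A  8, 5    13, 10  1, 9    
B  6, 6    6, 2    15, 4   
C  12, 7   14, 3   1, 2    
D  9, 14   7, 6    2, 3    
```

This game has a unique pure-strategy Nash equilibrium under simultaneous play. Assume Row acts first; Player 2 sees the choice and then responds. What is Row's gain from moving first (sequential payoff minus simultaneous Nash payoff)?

1

Backward induction with Row moving first.
- A: Player 2 compares 5, 10, 9 and picks c2; Row would get 13.
- B: Player 2 compares 6, 2, 4 and picks c1; Row would get 6.
- C: Player 2 compares 7, 3, 2 and picks c1; Row would get 12.
- D: Player 2 compares 14, 6, 3 and picks c1; Row would get 9.
Among 13, 6, 12, 9, the best is 13 at A. Subgame-perfect outcome: (A, c2) with payoffs (13, 10).
For the simultaneous game, intersect best replies.
Row's best replies: c1→C; c2→C; c3→B.
Player 2's best replies: A→c2; B→c1; C→c1; D→c1.
The unique mutual best reply is (C, c1), giving (12, 7).
Row's commitment gain: 13 − 12 = 1.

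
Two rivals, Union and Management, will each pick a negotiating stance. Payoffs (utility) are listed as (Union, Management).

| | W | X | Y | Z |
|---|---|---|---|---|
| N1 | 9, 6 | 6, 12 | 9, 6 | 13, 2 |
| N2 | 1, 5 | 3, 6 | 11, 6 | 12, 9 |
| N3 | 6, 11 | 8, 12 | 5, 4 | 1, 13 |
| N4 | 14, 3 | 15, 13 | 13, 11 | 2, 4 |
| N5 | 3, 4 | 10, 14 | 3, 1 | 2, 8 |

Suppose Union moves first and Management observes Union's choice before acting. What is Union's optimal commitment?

Work backward from Management's decision.
- N1: Management compares 6, 12, 6, 2 and picks X; Union would get 6.
- N2: Management compares 5, 6, 6, 9 and picks Z; Union would get 12.
- N3: Management compares 11, 12, 4, 13 and picks Z; Union would get 1.
- N4: Management compares 3, 13, 11, 4 and picks X; Union would get 15.
- N5: Management compares 4, 14, 1, 8 and picks X; Union would get 10.
Among 6, 12, 1, 15, 10, the best is 15 at N4. Subgame-perfect outcome: (N4, X) with payoffs (15, 13).

N4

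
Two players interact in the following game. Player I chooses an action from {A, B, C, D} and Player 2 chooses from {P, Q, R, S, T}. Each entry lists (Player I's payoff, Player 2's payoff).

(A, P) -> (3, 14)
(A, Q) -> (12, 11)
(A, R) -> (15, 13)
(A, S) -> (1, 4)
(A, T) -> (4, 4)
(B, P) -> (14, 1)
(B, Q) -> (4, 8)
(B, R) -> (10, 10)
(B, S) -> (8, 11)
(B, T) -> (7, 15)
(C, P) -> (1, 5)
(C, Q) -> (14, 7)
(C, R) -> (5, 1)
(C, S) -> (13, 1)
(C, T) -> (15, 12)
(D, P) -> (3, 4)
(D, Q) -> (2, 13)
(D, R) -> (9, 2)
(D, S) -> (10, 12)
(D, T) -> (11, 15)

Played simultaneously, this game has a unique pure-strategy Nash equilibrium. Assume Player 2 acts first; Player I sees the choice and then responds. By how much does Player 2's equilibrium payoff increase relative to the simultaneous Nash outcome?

1

Backward induction with Player 2 moving first.
- P: Player I compares 3, 14, 1, 3 and picks B; Player 2 would get 1.
- Q: Player I compares 12, 4, 14, 2 and picks C; Player 2 would get 7.
- R: Player I compares 15, 10, 5, 9 and picks A; Player 2 would get 13.
- S: Player I compares 1, 8, 13, 10 and picks C; Player 2 would get 1.
- T: Player I compares 4, 7, 15, 11 and picks C; Player 2 would get 12.
Among 1, 7, 13, 1, 12, the best is 13 at R. Subgame-perfect outcome: (A, R) with payoffs (15, 13).
Now find the simultaneous Nash equilibrium.
Player I's best replies: P→B; Q→C; R→A; S→C; T→C.
Player 2's best replies: A→P; B→T; C→T; D→T.
The unique mutual best reply is (C, T), giving (15, 12).
Player 2's commitment gain: 13 − 12 = 1.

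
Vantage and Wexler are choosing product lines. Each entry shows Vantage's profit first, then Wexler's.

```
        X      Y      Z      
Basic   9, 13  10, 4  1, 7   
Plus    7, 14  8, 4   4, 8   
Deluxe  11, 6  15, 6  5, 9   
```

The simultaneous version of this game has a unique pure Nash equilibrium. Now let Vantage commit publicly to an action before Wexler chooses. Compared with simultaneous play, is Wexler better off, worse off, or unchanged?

better off

Backward induction with Vantage moving first.
- Basic: BR = X, leader payoff 9.
- Plus: BR = X, leader payoff 7.
- Deluxe: BR = Z, leader payoff 5.
Vantage's induced payoffs are 9, 7, 5, so Vantage commits to Basic. Subgame-perfect outcome: (Basic, X) with payoffs (9, 13).
For the simultaneous game, intersect best replies.
Vantage's best replies: X→Deluxe; Y→Deluxe; Z→Deluxe.
Wexler's best replies: Basic→X; Plus→X; Deluxe→Z.
The unique mutual best reply is (Deluxe, Z), giving (5, 9).
Wexler earns 13 sequentially versus 9 at the Nash outcome: better off.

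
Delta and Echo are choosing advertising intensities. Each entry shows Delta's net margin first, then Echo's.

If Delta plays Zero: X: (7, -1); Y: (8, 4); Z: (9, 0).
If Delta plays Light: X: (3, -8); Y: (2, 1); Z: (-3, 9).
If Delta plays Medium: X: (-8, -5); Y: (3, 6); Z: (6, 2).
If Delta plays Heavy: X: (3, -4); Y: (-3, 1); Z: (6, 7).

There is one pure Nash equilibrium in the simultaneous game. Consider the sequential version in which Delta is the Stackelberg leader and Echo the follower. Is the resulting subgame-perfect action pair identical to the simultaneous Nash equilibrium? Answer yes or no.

yes

Work backward from Echo's decision.
- Zero: BR = Y, leader payoff 8.
- Light: BR = Z, leader payoff -3.
- Medium: BR = Y, leader payoff 3.
- Heavy: BR = Z, leader payoff 6.
Delta's induced payoffs are 8, -3, 3, 6, so Delta commits to Zero. Subgame-perfect outcome: (Zero, Y) with payoffs (8, 4).
Under simultaneous play:
Delta's best replies: X→Zero; Y→Zero; Z→Zero.
Echo's best replies: Zero→Y; Light→Z; Medium→Y; Heavy→Z.
Only (Zero, Y) has each player best-responding; Nash payoffs (8, 4).
Sequential outcome (Zero, Y) coincides with the Nash profile (Zero, Y).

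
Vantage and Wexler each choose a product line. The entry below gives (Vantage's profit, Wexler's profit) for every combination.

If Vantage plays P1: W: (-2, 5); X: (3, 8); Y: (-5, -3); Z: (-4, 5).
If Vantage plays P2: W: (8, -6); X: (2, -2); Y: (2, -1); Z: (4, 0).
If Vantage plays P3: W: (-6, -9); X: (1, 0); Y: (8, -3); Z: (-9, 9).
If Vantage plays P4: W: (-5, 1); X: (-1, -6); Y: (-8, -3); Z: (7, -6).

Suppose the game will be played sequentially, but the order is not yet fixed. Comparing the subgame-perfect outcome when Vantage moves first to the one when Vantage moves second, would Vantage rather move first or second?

first

If Vantage leads: Wexler's best replies are P1→X, P2→Z, P3→Z, P4→W; Vantage's induced payoffs 3, 4, -9, -5; outcome (P2, Z), payoffs (4, 0).
If Wexler leads: Vantage's best replies are W→P2, X→P1, Y→P3, Z→P4; Wexler's induced payoffs -6, 8, -3, -6; outcome (P1, X), payoffs (3, 8).
Vantage gets 4 moving first and 3 moving second, so Vantage prefers to move first.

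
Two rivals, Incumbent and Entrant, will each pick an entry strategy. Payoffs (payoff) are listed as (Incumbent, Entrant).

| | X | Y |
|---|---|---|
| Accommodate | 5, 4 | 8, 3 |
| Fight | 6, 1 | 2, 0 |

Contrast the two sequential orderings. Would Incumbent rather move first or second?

second

If Incumbent leads: Entrant's best replies are Accommodate→X, Fight→X; Incumbent's induced payoffs 5, 6; outcome (Fight, X), payoffs (6, 1).
If Entrant leads: Incumbent's best replies are X→Fight, Y→Accommodate; Entrant's induced payoffs 1, 3; outcome (Accommodate, Y), payoffs (8, 3).
Incumbent gets 6 moving first and 8 moving second, so Incumbent prefers to move second.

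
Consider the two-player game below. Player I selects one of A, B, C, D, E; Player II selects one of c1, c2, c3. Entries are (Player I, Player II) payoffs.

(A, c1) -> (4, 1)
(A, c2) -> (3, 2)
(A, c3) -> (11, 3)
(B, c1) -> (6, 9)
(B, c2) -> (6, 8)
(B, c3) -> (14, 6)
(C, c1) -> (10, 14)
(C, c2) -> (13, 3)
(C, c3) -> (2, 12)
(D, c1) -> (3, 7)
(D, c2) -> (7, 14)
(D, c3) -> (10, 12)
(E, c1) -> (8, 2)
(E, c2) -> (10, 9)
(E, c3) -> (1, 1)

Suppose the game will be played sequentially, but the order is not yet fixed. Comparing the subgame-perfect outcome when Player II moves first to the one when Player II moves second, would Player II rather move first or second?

If Player I leads: Player II's best replies are A→c3, B→c1, C→c1, D→c2, E→c2; Player I's induced payoffs 11, 6, 10, 7, 10; outcome (A, c3), payoffs (11, 3).
If Player II leads: Player I's best replies are c1→C, c2→C, c3→B; Player II's induced payoffs 14, 3, 6; outcome (C, c1), payoffs (10, 14).
Player II gets 14 moving first and 3 moving second, so Player II prefers to move first.

first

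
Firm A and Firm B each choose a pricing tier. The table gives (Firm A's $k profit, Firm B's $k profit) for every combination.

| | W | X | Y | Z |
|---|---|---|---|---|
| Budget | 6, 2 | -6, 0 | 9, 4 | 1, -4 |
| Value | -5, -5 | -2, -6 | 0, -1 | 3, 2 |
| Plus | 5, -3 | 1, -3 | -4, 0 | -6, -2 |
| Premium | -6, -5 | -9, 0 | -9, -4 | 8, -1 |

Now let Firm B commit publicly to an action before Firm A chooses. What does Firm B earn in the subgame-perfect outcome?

Firm A best-responds to each possible Firm B move:
- W: Firm A compares 6, -5, 5, -6 and picks Budget; Firm B would get 2.
- X: Firm A compares -6, -2, 1, -9 and picks Plus; Firm B would get -3.
- Y: Firm A compares 9, 0, -4, -9 and picks Budget; Firm B would get 4.
- Z: Firm A compares 1, 3, -6, 8 and picks Premium; Firm B would get -1.
Maximizing over 2, -3, 4, -1, Firm B chooses Y. Subgame-perfect outcome: (Budget, Y) with payoffs (9, 4).

4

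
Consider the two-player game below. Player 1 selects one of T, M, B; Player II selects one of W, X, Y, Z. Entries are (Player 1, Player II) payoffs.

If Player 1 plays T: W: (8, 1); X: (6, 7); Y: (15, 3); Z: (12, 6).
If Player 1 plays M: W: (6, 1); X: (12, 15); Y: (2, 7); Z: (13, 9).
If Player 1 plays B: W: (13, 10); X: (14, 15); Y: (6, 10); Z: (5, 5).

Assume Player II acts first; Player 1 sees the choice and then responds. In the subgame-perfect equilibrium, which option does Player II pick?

Work backward from Player 1's decision.
- W: Player 1 compares 8, 6, 13 and picks B; Player II would get 10.
- X: Player 1 compares 6, 12, 14 and picks B; Player II would get 15.
- Y: Player 1 compares 15, 2, 6 and picks T; Player II would get 3.
- Z: Player 1 compares 12, 13, 5 and picks M; Player II would get 9.
Player II's induced payoffs are 10, 15, 3, 9, so Player II commits to X. Subgame-perfect outcome: (B, X) with payoffs (14, 15).

X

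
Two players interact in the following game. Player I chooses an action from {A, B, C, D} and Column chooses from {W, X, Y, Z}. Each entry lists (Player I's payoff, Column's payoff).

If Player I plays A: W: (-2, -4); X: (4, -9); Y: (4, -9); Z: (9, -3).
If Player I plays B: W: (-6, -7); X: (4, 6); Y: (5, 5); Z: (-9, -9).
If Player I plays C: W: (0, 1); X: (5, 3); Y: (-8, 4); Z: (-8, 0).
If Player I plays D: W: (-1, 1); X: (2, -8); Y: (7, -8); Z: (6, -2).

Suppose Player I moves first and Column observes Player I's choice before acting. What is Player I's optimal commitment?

A

Backward induction with Player I moving first.
- A: Column compares -4, -9, -9, -3 and picks Z; Player I would get 9.
- B: Column compares -7, 6, 5, -9 and picks X; Player I would get 4.
- C: Column compares 1, 3, 4, 0 and picks Y; Player I would get -8.
- D: Column compares 1, -8, -8, -2 and picks W; Player I would get -1.
Among 9, 4, -8, -1, the best is 9 at A. Subgame-perfect outcome: (A, Z) with payoffs (9, -3).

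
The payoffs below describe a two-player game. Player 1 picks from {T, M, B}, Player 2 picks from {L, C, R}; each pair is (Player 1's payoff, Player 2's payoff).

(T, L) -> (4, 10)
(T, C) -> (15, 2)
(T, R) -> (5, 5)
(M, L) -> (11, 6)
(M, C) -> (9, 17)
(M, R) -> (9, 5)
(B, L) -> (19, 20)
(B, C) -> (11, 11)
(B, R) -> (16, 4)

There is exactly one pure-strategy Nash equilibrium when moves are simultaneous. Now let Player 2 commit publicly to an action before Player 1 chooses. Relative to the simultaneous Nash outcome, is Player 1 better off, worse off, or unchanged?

unchanged

Work backward from Player 1's decision.
- L → Player 1 plays B (best of 4, 11, 19); Player 2 gets 20.
- C → Player 1 plays T (best of 15, 9, 11); Player 2 gets 2.
- R → Player 1 plays B (best of 5, 9, 16); Player 2 gets 4.
Player 2's induced payoffs are 20, 2, 4, so Player 2 commits to L. Subgame-perfect outcome: (B, L) with payoffs (19, 20).
Now find the simultaneous Nash equilibrium.
Player 1's best replies: L→B; C→T; R→B.
Player 2's best replies: T→L; M→C; B→L.
Only (B, L) has each player best-responding; Nash payoffs (19, 20).
Player 1 earns 19 sequentially versus 19 at the Nash outcome: unchanged.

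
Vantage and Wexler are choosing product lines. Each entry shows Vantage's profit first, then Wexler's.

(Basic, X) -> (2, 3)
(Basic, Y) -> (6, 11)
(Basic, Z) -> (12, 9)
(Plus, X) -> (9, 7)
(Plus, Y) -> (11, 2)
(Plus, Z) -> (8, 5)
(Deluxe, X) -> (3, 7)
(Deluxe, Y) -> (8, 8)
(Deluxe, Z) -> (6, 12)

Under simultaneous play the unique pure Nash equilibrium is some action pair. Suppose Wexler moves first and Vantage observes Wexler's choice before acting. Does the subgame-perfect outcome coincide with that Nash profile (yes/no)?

Work backward from Vantage's decision.
- X: BR = Plus, leader payoff 7.
- Y: BR = Plus, leader payoff 2.
- Z: BR = Basic, leader payoff 9.
Wexler's induced payoffs are 7, 2, 9, so Wexler commits to Z. Subgame-perfect outcome: (Basic, Z) with payoffs (12, 9).
Now find the simultaneous Nash equilibrium.
Vantage's best replies: X→Plus; Y→Plus; Z→Basic.
Wexler's best replies: Basic→Y; Plus→X; Deluxe→Z.
The unique mutual best reply is (Plus, X), giving (9, 7).
Sequential outcome (Basic, Z) differs from the Nash profile (Plus, X).

no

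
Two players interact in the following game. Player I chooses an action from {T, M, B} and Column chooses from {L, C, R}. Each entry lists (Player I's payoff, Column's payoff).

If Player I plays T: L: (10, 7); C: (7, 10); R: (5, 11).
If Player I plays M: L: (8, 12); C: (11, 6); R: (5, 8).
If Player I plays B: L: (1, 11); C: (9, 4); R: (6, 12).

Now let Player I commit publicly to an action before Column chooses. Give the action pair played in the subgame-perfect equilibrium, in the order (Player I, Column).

(M, L)

Column best-responds to each possible Player I move:
- T: Column compares 7, 10, 11 and picks R; Player I would get 5.
- M: Column compares 12, 6, 8 and picks L; Player I would get 8.
- B: Column compares 11, 4, 12 and picks R; Player I would get 6.
Maximizing over 5, 8, 6, Player I chooses M. Subgame-perfect outcome: (M, L) with payoffs (8, 12).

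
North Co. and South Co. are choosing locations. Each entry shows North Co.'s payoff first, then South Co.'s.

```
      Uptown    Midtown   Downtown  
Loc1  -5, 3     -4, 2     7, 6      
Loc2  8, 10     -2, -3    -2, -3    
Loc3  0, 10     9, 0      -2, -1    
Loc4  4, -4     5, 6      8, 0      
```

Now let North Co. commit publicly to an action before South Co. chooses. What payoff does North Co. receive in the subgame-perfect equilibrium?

8

South Co. best-responds to each possible North Co. move:
- Loc1: BR = Downtown, leader payoff 7.
- Loc2: BR = Uptown, leader payoff 8.
- Loc3: BR = Uptown, leader payoff 0.
- Loc4: BR = Midtown, leader payoff 5.
Among 7, 8, 0, 5, the best is 8 at Loc2. Subgame-perfect outcome: (Loc2, Uptown) with payoffs (8, 10).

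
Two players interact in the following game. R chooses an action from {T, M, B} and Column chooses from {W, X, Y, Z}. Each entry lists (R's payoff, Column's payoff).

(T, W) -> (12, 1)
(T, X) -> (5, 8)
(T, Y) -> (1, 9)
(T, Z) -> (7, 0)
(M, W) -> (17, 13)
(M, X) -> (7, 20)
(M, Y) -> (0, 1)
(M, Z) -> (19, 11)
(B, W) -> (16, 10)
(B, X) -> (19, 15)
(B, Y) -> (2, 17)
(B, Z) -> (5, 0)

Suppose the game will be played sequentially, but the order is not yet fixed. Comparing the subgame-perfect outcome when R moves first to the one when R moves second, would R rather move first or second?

If R leads: Column's best replies are T→Y, M→X, B→Y; R's induced payoffs 1, 7, 2; outcome (M, X), payoffs (7, 20).
If Column leads: R's best replies are W→M, X→B, Y→B, Z→M; Column's induced payoffs 13, 15, 17, 11; outcome (B, Y), payoffs (2, 17).
R gets 7 moving first and 2 moving second, so R prefers to move first.

first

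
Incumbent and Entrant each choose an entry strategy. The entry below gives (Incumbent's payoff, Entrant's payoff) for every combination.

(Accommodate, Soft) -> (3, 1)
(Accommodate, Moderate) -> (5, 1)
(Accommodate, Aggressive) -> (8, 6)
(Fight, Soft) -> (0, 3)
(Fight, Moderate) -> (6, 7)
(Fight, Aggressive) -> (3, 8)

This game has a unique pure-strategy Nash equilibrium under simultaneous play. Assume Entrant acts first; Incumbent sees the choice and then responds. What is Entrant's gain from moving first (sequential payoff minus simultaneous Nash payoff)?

Incumbent best-responds to each possible Entrant move:
- Soft: BR = Accommodate, leader payoff 1.
- Moderate: BR = Fight, leader payoff 7.
- Aggressive: BR = Accommodate, leader payoff 6.
Maximizing over 1, 7, 6, Entrant chooses Moderate. Subgame-perfect outcome: (Fight, Moderate) with payoffs (6, 7).
For the simultaneous game, intersect best replies.
Incumbent's best replies: Soft→Accommodate; Moderate→Fight; Aggressive→Accommodate.
Entrant's best replies: Accommodate→Aggressive; Fight→Aggressive.
Only (Accommodate, Aggressive) has each player best-responding; Nash payoffs (8, 6).
Entrant's commitment gain: 7 − 6 = 1.

1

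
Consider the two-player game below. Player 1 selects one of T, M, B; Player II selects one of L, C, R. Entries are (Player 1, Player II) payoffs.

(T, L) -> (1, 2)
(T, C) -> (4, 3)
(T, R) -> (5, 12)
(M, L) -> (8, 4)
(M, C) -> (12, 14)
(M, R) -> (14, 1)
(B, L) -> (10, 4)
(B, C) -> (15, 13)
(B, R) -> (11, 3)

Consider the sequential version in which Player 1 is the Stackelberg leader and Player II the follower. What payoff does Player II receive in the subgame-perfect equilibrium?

13

Solve by backward induction (Player 1 leads).
- T: Player II compares 2, 3, 12 and picks R; Player 1 would get 5.
- M: Player II compares 4, 14, 1 and picks C; Player 1 would get 12.
- B: Player II compares 4, 13, 3 and picks C; Player 1 would get 15.
Among 5, 12, 15, the best is 15 at B. Subgame-perfect outcome: (B, C) with payoffs (15, 13).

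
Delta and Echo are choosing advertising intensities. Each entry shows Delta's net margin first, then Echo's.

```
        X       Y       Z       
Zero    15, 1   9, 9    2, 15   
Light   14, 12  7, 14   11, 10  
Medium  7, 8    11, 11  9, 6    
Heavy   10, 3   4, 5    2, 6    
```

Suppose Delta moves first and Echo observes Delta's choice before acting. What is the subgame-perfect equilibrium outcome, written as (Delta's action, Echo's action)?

Backward induction with Delta moving first.
- Zero: Echo compares 1, 9, 15 and picks Z; Delta would get 2.
- Light: Echo compares 12, 14, 10 and picks Y; Delta would get 7.
- Medium: Echo compares 8, 11, 6 and picks Y; Delta would get 11.
- Heavy: Echo compares 3, 5, 6 and picks Z; Delta would get 2.
Among 2, 7, 11, 2, the best is 11 at Medium. Subgame-perfect outcome: (Medium, Y) with payoffs (11, 11).

(Medium, Y)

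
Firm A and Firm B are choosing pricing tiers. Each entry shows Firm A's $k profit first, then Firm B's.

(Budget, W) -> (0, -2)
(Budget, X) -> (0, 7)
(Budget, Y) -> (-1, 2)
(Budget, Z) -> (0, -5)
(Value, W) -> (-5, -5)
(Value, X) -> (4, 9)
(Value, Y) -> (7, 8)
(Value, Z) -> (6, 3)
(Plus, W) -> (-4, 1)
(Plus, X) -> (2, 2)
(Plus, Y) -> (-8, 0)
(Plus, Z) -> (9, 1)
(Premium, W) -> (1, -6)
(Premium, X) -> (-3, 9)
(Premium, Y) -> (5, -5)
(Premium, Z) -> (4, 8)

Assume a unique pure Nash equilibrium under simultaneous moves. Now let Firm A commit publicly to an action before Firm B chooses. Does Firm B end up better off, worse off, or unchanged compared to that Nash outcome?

unchanged

Firm B best-responds to each possible Firm A move:
- Budget: BR = X, leader payoff 0.
- Value: BR = X, leader payoff 4.
- Plus: BR = X, leader payoff 2.
- Premium: BR = X, leader payoff -3.
Among 0, 4, 2, -3, the best is 4 at Value. Subgame-perfect outcome: (Value, X) with payoffs (4, 9).
Now find the simultaneous Nash equilibrium.
Firm A's best replies: W→Premium; X→Value; Y→Value; Z→Plus.
Firm B's best replies: Budget→X; Value→X; Plus→X; Premium→X.
The unique mutual best reply is (Value, X), giving (4, 9).
Firm B earns 9 sequentially versus 9 at the Nash outcome: unchanged.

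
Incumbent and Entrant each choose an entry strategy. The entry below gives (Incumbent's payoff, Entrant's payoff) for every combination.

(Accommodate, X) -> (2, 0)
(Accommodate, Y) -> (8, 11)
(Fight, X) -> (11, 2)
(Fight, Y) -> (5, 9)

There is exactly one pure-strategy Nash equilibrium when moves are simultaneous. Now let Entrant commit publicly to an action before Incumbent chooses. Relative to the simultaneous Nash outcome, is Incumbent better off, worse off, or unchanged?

Incumbent best-responds to each possible Entrant move:
- X → Incumbent plays Fight (best of 2, 11); Entrant gets 2.
- Y → Incumbent plays Accommodate (best of 8, 5); Entrant gets 11.
Among 2, 11, the best is 11 at Y. Subgame-perfect outcome: (Accommodate, Y) with payoffs (8, 11).
Under simultaneous play:
Incumbent's best replies: X→Fight; Y→Accommodate.
Entrant's best replies: Accommodate→Y; Fight→Y.
Only (Accommodate, Y) has each player best-responding; Nash payoffs (8, 11).
Incumbent earns 8 sequentially versus 8 at the Nash outcome: unchanged.

unchanged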